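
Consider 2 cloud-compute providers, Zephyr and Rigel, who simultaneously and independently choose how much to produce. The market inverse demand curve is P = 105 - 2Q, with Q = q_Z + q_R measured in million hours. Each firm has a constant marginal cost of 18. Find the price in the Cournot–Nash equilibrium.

A representative firm's profit is π_i = q_i(105 - 2Q) - 18q_i.
Setting ∂π_i/∂q_i = 0 with rivals' quantities fixed: 87 - 4q_i - 2q_j = 0.
By symmetry each firm produces the same amount; substituting q_j = q_i yields q_i = 87/6 = 29/2.
Total output Q = 29, so price P = 105 - 2·29 = 47.

47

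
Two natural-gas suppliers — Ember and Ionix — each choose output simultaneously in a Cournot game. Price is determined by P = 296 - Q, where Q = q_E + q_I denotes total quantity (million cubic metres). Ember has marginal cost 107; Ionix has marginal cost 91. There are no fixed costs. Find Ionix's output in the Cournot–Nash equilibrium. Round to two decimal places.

Ember's profit: π_E = (296 - Q)q_E - (107q_E). Setting ∂π_E/∂q_E = 0: 189 - 2q_E - (q_I) = 0.
Ionix's profit: π_I = (296 - Q)q_I - (91q_I). Setting ∂π_I/∂q_I = 0: 205 - 2q_I - (q_E) = 0.
Rearranging gives the reaction functions q_E = (189 - q_I)/2 and q_I = (205 - q_E)/2.
Solving the pair: q_E = 173/3, q_I = 221/3.

73.67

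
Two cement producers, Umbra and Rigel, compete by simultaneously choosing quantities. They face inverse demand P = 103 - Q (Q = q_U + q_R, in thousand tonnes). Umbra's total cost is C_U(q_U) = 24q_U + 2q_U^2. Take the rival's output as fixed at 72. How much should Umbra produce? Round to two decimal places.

With the rival's output fixed at 72, Umbra's profit is π_U = (103 - 72 - q_U)q_U - (24q_U + 2q_U²) = (31 - q_U)q_U - (24q_U + 2q_U²).
∂π_U/∂q_U = 7 - 6q_U = 0, so q_U = 7/6.

1.17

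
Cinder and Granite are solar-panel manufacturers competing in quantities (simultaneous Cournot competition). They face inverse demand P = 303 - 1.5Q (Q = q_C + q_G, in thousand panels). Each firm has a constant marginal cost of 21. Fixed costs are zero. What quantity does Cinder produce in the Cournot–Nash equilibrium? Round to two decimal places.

Each firm earns π_i = (303 - 1.5Q)q_i - 21q_i.
First-order condition (treating rivals' output as given): 282 - 3q_i - (3/2)q_j = 0.
With identical firms every q_j equals q_i, so q_j = q_i and 282 = (9/2)q_i, giving q_i = 188/3.

62.67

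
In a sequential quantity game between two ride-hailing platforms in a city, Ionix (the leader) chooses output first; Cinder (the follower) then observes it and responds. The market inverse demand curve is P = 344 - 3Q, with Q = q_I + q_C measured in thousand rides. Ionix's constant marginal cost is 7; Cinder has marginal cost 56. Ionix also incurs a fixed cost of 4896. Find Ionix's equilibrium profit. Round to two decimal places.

The follower Cinder best-responds to any q_I: π_C = (344 - 3Q)q_C - 56q_C.
Follower FOC: 288 - 3q_I - 6q_C = 0, so q_C(q_I) = (288 - 3q_I)/6.
Ionix substitutes q_C(q_I) into its own profit: π_I = q_I(344 - 3q_I - (288 - 3q_I)/2) - 7q_I = (200 - (3/2)q_I)q_I - 7q_I.
Leader FOC: 193 - 3q_I = 0, so q_I = 193/3.
Then q_C = (288 - 3·(193/3))/6 = 95/6.
Price P = 344 - 3·(481/6) = 207/2.
Ionix's profit: (207/2 - 7)·(193/3) - 4896 = 1312.1667.

1312.17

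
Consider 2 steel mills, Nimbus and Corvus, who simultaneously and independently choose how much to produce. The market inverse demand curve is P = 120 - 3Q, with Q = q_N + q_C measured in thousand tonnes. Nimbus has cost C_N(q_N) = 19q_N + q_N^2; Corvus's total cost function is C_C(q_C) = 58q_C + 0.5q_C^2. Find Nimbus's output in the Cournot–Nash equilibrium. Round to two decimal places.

11.09

Nimbus's profit: π_N = (120 - 3Q)q_N - (19q_N + q_N²). Setting ∂π_N/∂q_N = 0: 101 - 8q_N - 3(q_C) = 0.
Corvus's profit: π_C = (120 - 3Q)q_C - (58q_C + (1/2)q_C²). Setting ∂π_C/∂q_C = 0: 62 - 7q_C - 3(q_N) = 0.
Best responses: q_N = (101 - 3q_C)/8, q_C = (62 - 3q_N)/7.
Solving the pair: q_N = 521/47, q_C = 193/47.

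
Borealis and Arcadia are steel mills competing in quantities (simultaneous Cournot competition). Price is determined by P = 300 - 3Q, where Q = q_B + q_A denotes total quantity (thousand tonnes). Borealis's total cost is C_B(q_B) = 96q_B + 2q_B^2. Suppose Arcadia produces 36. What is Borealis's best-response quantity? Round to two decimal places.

9.60

With the rival's output fixed at 36, Borealis's profit is π_B = (300 - 3·36 - 3q_B)q_B - (96q_B + 2q_B²) = (192 - 3q_B)q_B - (96q_B + 2q_B²).
∂π_B/∂q_B = 96 - 10q_B = 0, so q_B = 48/5.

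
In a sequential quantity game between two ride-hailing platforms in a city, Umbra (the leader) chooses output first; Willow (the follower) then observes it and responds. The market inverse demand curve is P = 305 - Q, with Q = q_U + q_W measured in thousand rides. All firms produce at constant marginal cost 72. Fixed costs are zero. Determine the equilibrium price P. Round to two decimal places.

Solve by backward induction. Given q_U, the follower Willow maximises π_W = (305 - q_U - q_W)q_W - 72q_W.
Setting the follower's marginal profit to zero, 233 - q_U - 2q_W = 0, i.e. q_W = (233 - q_U)/2.
The leader anticipates this reaction. Substituting into P = 305 - Q gives P = 377/2 - (1/2)q_U, so π_U = (377/2 - (1/2)q_U)q_U - 72q_U.
Maximising: ∂π_U/∂q_U = 233/2 - q_U = 0, giving q_U = 233/2.
Then q_W = (233 - 233/2)/2 = 233/4.
Total output Q = 699/4, so price P = 305 - 699/4 = 521/4.

130.25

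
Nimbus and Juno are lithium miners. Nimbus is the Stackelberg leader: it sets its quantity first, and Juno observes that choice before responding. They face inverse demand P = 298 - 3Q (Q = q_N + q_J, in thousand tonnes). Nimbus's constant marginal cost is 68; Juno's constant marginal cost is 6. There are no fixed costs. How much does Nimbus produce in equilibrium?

28

Solve by backward induction. Given q_N, the follower Juno maximises π_J = (298 - 3q_N - 3q_J)q_J - 6q_J.
Setting the follower's marginal profit to zero, 292 - 3q_N - 6q_J = 0, i.e. q_J = (292 - 3q_N)/6.
Nimbus substitutes q_J(q_N) into its own profit: π_N = q_N(298 - 3q_N - (292 - 3q_N)/2) - 68q_N = (152 - (3/2)q_N)q_N - 68q_N.
Leader FOC: 84 - 3q_N = 0, so q_N = 28.
Then q_J = (292 - 3·28)/6 = 104/3.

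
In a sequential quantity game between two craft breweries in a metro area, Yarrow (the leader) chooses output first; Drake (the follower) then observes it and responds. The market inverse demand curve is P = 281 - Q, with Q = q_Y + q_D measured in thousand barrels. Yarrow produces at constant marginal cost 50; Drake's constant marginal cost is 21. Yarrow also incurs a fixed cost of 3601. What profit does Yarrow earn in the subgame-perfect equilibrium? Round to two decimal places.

Solve by backward induction. Given q_Y, the follower Drake maximises π_D = (281 - q_Y - q_D)q_D - 21q_D.
Setting the follower's marginal profit to zero, 260 - q_Y - 2q_D = 0, i.e. q_D = (260 - q_Y)/2.
Yarrow substitutes q_D(q_Y) into its own profit: π_Y = q_Y(281 - q_Y - (260 - q_Y)/2) - 50q_Y = (151 - (1/2)q_Y)q_Y - 50q_Y.
The leader's first-order condition 101 - q_Y = 0 yields q_Y = 101.
Then q_D = (260 - 101)/2 = 159/2.
Price P = 281 - 361/2 = 201/2.
Yarrow's profit: (201/2 - 50)·101 - 3601 = 1499.5000.

1499.50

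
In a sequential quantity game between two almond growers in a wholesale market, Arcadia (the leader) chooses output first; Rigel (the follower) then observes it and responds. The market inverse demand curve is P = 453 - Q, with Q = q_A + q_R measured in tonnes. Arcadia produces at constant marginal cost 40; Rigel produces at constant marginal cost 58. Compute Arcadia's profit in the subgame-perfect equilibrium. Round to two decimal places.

23220.13

Solve by backward induction. Given q_A, the follower Rigel maximises π_R = (453 - q_A - q_R)q_R - 58q_R.
Setting the follower's marginal profit to zero, 395 - q_A - 2q_R = 0, i.e. q_R = (395 - q_A)/2.
The leader anticipates this reaction. Substituting into P = 453 - Q gives P = 511/2 - (1/2)q_A, so π_A = (511/2 - (1/2)q_A)q_A - 40q_A.
Leader FOC: 431/2 - q_A = 0, so q_A = 431/2.
Then q_R = (395 - 431/2)/2 = 359/4.
Price P = 453 - 1221/4 = 591/4.
Arcadia's profit: (591/4 - 40)·(431/2) = 23220.1250.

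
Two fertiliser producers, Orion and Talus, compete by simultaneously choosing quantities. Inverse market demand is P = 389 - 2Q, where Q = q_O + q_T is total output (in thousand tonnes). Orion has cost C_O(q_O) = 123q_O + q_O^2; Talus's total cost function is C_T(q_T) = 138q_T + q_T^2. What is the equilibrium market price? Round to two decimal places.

Orion's profit: π_O = (389 - 2Q)q_O - (123q_O + q_O²). Setting ∂π_O/∂q_O = 0: 266 - 6q_O - 2(q_T) = 0.
Talus's profit: π_T = (389 - 2Q)q_T - (138q_T + q_T²). Setting ∂π_T/∂q_T = 0: 251 - 6q_T - 2(q_O) = 0.
Rearranging gives the reaction functions q_O = (266 - 2q_T)/6 and q_T = (251 - 2q_O)/6.
Solving the pair: q_O = 547/16, q_T = 487/16.
Total output Q = 517/8, so price P = 389 - 2·(517/8) = 1039/4.

259.75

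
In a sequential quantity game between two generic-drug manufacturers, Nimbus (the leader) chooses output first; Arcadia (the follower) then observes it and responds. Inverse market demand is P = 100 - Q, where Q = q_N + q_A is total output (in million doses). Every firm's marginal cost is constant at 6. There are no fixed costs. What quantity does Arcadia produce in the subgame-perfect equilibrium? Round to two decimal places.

23.50

Solve by backward induction. Given q_N, the follower Arcadia maximises π_A = (100 - q_N - q_A)q_A - 6q_A.
∂π_A/∂q_A = 94 - q_N - 2q_A = 0 gives the reaction function q_A = (94 - q_N)/2.
Nimbus substitutes q_A(q_N) into its own profit: π_N = q_N(100 - q_N - (94 - q_N)/2) - 6q_N = (53 - (1/2)q_N)q_N - 6q_N.
The leader's first-order condition 47 - q_N = 0 yields q_N = 47.
Then q_A = (94 - 47)/2 = 47/2.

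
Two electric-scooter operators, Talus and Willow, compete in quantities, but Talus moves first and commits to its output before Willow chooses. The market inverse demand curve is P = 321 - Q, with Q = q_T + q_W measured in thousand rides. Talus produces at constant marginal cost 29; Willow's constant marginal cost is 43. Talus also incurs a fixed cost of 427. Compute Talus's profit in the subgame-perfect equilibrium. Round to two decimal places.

Solve by backward induction. Given q_T, the follower Willow maximises π_W = (321 - q_T - q_W)q_W - 43q_W.
Setting the follower's marginal profit to zero, 278 - q_T - 2q_W = 0, i.e. q_W = (278 - q_T)/2.
The leader anticipates this reaction. Substituting into P = 321 - Q gives P = 182 - (1/2)q_T, so π_T = (182 - (1/2)q_T)q_T - 29q_T.
Leader FOC: 153 - q_T = 0, so q_T = 153.
Then q_W = (278 - 153)/2 = 125/2.
Price P = 321 - 431/2 = 211/2.
Talus's profit: (211/2 - 29)·153 - 427 = 11277.5000.

11277.50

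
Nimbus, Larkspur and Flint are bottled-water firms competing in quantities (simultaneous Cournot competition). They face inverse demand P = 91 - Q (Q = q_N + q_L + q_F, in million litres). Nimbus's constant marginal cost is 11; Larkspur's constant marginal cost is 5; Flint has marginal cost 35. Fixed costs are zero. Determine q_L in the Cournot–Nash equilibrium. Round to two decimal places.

Nimbus's profit: π_N = (91 - Q)q_N - (11q_N). Setting ∂π_N/∂q_N = 0: 80 - 2q_N - (q_L + q_F) = 0.
Larkspur's profit: π_L = (91 - Q)q_L - (5q_L). Setting ∂π_L/∂q_L = 0: 86 - 2q_L - (q_N + q_F) = 0.
Flint's first-order condition: 56 - 2q_F - (q_N + q_L) = 0.
Summing all 3 equations gives 222 − 4Q = 0, hence Q = 111/2.
Back-substituting: q_N = (80 − 111/2) = 49/2, q_L = (86 − 111/2) = 61/2, q_F = (56 − 111/2) = 1/2.

30.50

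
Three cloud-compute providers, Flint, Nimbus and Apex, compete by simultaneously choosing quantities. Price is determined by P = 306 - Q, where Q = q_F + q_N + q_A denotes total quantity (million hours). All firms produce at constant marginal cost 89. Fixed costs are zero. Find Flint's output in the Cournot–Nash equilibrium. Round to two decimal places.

Each firm earns π_i = (306 - Q)q_i - 89q_i.
First-order condition (treating rivals' output as given): 217 - 2q_i - Σ_{j≠i} q_j = 0.
By symmetry each firm produces the same amount; substituting Σ_{j≠i} q_j = 2q_i yields q_i = 217/4.

54.25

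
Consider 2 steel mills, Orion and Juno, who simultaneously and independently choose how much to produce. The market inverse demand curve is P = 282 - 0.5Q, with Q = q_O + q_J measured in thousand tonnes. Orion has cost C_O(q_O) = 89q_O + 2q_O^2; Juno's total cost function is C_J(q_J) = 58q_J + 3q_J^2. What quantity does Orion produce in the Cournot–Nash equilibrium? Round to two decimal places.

Orion's profit: π_O = (282 - 0.5Q)q_O - (89q_O + 2q_O²). Setting ∂π_O/∂q_O = 0: 193 - 5q_O - (1/2)(q_J) = 0.
Juno's profit: π_J = (282 - 0.5Q)q_J - (58q_J + 3q_J²). Setting ∂π_J/∂q_J = 0: 224 - 7q_J - (1/2)(q_O) = 0.
Best responses: q_O = (193 - (1/2)q_J)/5, q_J = (224 - (1/2)q_O)/7.
Substituting one into the other gives q_O = 35.6547 and q_J = 29.4532.

35.65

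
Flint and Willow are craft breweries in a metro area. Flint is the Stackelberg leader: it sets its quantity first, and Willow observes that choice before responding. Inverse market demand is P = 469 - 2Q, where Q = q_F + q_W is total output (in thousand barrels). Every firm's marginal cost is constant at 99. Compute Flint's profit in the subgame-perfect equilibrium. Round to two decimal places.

Solve by backward induction. Given q_F, the follower Willow maximises π_W = (469 - 2q_F - 2q_W)q_W - 99q_W.
Setting the follower's marginal profit to zero, 370 - 2q_F - 4q_W = 0, i.e. q_W = (370 - 2q_F)/4.
The leader anticipates this reaction. Substituting into P = 469 - 2Q gives P = 284 - q_F, so π_F = (284 - q_F)q_F - 99q_F.
Leader FOC: 185 - 2q_F = 0, so q_F = 185/2.
Then q_W = (370 - 2·(185/2))/4 = 185/4.
Price P = 469 - 2·(555/4) = 383/2.
Flint's profit: (383/2 - 99)·(185/2) = 8556.2500.

8556.25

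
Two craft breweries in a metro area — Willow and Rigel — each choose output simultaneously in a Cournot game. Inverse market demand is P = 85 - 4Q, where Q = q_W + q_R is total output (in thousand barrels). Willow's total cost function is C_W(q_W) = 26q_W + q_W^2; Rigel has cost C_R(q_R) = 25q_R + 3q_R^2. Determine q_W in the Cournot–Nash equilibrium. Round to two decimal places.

Willow's profit: π_W = (85 - 4Q)q_W - (26q_W + q_W²). Setting ∂π_W/∂q_W = 0: 59 - 10q_W - 4(q_R) = 0.
Rigel's first-order condition: 60 - 14q_R - 4(q_W) = 0.
So q_W = (59 - 4q_R)/10 and q_R = (60 - 4q_W)/14.
Substituting one into the other gives q_W = 293/62 and q_R = 91/31.

4.73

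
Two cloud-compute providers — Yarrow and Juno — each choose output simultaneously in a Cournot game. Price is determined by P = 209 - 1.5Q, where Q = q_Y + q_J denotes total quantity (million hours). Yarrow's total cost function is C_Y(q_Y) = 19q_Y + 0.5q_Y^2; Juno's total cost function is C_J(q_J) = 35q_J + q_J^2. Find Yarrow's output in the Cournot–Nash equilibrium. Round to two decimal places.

Yarrow's profit: π_Y = (209 - 1.5Q)q_Y - (19q_Y + (1/2)q_Y²). Setting ∂π_Y/∂q_Y = 0: 190 - 4q_Y - (3/2)(q_J) = 0.
Juno's first-order condition: 174 - 5q_J - (3/2)(q_Y) = 0.
Best responses: q_Y = (190 - (3/2)q_J)/4, q_J = (174 - (3/2)q_Y)/5.
Solving the pair: q_Y = 38.8169, q_J = 1644/71.

38.82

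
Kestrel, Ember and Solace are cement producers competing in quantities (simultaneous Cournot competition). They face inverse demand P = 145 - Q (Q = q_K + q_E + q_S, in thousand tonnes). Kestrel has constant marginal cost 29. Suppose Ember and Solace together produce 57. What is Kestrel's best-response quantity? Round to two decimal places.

With rivals' combined output fixed at 57, Kestrel's profit is π_K = (145 - 57 - q_K)q_K - (29q_K) = (88 - q_K)q_K - (29q_K).
∂π_K/∂q_K = 59 - 2q_K = 0, so q_K = 59/2.

29.50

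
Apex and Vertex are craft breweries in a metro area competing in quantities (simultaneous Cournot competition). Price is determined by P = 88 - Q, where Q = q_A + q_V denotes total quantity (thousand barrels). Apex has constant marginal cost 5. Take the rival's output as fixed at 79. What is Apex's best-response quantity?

2

With the rival's output fixed at 79, Apex's profit is π_A = (88 - 79 - q_A)q_A - (5q_A) = (9 - q_A)q_A - (5q_A).
∂π_A/∂q_A = 4 - 2q_A = 0, so q_A = 2.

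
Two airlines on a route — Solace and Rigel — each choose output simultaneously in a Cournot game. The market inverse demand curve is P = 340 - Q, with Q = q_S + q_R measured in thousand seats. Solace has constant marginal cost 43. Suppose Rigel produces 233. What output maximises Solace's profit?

With the rival's output fixed at 233, Solace's profit is π_S = (340 - 233 - q_S)q_S - (43q_S) = (107 - q_S)q_S - (43q_S).
∂π_S/∂q_S = 64 - 2q_S = 0, so q_S = 32.

32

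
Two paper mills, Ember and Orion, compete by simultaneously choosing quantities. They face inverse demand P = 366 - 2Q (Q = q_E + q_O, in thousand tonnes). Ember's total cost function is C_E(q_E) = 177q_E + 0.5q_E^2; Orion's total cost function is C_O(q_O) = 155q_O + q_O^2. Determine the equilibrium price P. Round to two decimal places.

Ember's profit: π_E = (366 - 2Q)q_E - (177q_E + (1/2)q_E²). Setting ∂π_E/∂q_E = 0: 189 - 5q_E - 2(q_O) = 0.
Orion's profit: π_O = (366 - 2Q)q_O - (155q_O + q_O²). Setting ∂π_O/∂q_O = 0: 211 - 6q_O - 2(q_E) = 0.
Rearranging gives the reaction functions q_E = (189 - 2q_O)/5 and q_O = (211 - 2q_E)/6.
Solving the pair: q_E = 356/13, q_O = 677/26.
Total output Q = 1389/26, so price P = 366 - 2·(1389/26) = 259.1538.

259.15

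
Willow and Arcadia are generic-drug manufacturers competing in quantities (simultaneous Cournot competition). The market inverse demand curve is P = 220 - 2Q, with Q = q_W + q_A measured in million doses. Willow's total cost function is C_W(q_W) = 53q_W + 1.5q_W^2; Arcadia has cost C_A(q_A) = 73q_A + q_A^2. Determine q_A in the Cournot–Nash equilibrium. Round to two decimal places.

Willow's profit: π_W = (220 - 2Q)q_W - (53q_W + (3/2)q_W²). Setting ∂π_W/∂q_W = 0: 167 - 7q_W - 2(q_A) = 0.
Arcadia's first-order condition: 147 - 6q_A - 2(q_W) = 0.
So q_W = (167 - 2q_A)/7 and q_A = (147 - 2q_W)/6.
Substituting one into the other gives q_W = 354/19 and q_A = 695/38.

18.29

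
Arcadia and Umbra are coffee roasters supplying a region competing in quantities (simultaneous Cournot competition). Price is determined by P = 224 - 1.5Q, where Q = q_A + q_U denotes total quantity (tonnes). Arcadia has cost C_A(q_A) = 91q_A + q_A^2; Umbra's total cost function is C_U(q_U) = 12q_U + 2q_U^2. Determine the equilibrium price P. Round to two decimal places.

Arcadia's profit: π_A = (224 - 1.5Q)q_A - (91q_A + q_A²). Setting ∂π_A/∂q_A = 0: 133 - 5q_A - (3/2)(q_U) = 0.
Umbra's first-order condition: 212 - 7q_U - (3/2)(q_A) = 0.
Best responses: q_A = (133 - (3/2)q_U)/5, q_U = (212 - (3/2)q_A)/7.
Solving the pair: q_A = 18.7176, q_U = 26.2748.
Total output Q = 44.9924, so price P = 224 - (3/2)·44.9924 = 156.5115.

156.51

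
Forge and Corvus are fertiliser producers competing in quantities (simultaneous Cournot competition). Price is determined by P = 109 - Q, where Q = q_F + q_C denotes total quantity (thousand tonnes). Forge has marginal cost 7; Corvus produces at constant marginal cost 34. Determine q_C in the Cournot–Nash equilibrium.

16

Forge's profit: π_F = (109 - Q)q_F - (7q_F). Setting ∂π_F/∂q_F = 0: 102 - 2q_F - (q_C) = 0.
Corvus's first-order condition: 75 - 2q_C - (q_F) = 0.
Rearranging gives the reaction functions q_F = (102 - q_C)/2 and q_C = (75 - q_F)/2.
Substituting one into the other gives q_F = 43 and q_C = 16.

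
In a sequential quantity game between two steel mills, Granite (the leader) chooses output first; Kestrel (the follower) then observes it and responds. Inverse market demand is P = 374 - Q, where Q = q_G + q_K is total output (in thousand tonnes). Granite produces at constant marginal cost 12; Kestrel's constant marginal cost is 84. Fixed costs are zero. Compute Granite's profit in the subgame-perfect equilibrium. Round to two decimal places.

The follower Kestrel best-responds to any q_G: π_K = (374 - Q)q_K - 84q_K.
Setting the follower's marginal profit to zero, 290 - q_G - 2q_K = 0, i.e. q_K = (290 - q_G)/2.
The leader anticipates this reaction. Substituting into P = 374 - Q gives P = 229 - (1/2)q_G, so π_G = (229 - (1/2)q_G)q_G - 12q_G.
Maximising: ∂π_G/∂q_G = 217 - q_G = 0, giving q_G = 217.
Then q_K = (290 - 217)/2 = 73/2.
Price P = 374 - 507/2 = 241/2.
Granite's profit: (241/2 - 12)·217 = 23544.5000.

23544.50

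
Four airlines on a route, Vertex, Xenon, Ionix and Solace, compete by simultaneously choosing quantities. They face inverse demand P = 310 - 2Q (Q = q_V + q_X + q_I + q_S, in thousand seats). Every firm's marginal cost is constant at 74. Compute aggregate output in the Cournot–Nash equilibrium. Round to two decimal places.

94.40

Each firm earns π_i = (310 - 2Q)q_i - 74q_i.
Setting ∂π_i/∂q_i = 0 with rivals' quantities fixed: 236 - 4q_i - 2·Σ_{j≠i} q_j = 0.
With identical firms every q_j equals q_i, so Σ_{j≠i} q_j = 3q_i and 236 = 10q_i, giving q_i = 118/5.
Total output Q = 118/5 + 118/5 + 118/5 + 118/5 = 472/5.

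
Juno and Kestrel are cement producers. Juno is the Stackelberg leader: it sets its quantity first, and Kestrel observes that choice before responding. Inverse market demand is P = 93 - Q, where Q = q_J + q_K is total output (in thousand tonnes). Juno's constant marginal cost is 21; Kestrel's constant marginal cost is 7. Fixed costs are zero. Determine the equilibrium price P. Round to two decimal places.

35.50

Solve by backward induction. Given q_J, the follower Kestrel maximises π_K = (93 - q_J - q_K)q_K - 7q_K.
Follower FOC: 86 - q_J - 2q_K = 0, so q_K(q_J) = (86 - q_J)/2.
Juno substitutes q_K(q_J) into its own profit: π_J = q_J(93 - q_J - (86 - q_J)/2) - 21q_J = (50 - (1/2)q_J)q_J - 21q_J.
Leader FOC: 29 - q_J = 0, so q_J = 29.
Then q_K = (86 - 29)/2 = 57/2.
Total output Q = 115/2, so price P = 93 - 115/2 = 71/2.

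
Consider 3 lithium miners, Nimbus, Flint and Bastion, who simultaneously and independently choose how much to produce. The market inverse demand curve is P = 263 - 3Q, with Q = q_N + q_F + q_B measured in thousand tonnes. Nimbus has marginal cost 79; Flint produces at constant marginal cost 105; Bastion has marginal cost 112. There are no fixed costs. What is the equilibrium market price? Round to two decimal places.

Nimbus's profit: π_N = (263 - 3Q)q_N - (79q_N). Setting ∂π_N/∂q_N = 0: 184 - 6q_N - 3(q_F + q_B) = 0.
Flint's first-order condition: 158 - 6q_F - 3(q_N + q_B) = 0.
Bastion's first-order condition: 151 - 6q_B - 3(q_N + q_F) = 0.
Adding the 3 first-order conditions: 493 − 12Q = 0, so Q = 493/12.
Back-substituting: q_N = (184 − 493/4)/3 = 81/4, q_F = (158 − 493/4)/3 = 139/12, q_B = (151 − 493/4)/3 = 37/4.
Total output Q = 493/12, so price P = 263 - 3·(493/12) = 559/4.

139.75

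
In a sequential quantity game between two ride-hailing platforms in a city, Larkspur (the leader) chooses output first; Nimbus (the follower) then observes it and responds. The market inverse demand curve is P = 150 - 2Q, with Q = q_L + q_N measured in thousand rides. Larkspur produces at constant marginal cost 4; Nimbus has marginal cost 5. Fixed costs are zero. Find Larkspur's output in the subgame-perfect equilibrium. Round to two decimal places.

36.75

The follower Nimbus best-responds to any q_L: π_N = (150 - 2Q)q_N - 5q_N.
Setting the follower's marginal profit to zero, 145 - 2q_L - 4q_N = 0, i.e. q_N = (145 - 2q_L)/4.
Larkspur substitutes q_N(q_L) into its own profit: π_L = q_L(150 - 2q_L - (145 - 2q_L)/2) - 4q_L = (155/2 - q_L)q_L - 4q_L.
Leader FOC: 147/2 - 2q_L = 0, so q_L = 147/4.
Then q_N = (145 - 2·(147/4))/4 = 143/8.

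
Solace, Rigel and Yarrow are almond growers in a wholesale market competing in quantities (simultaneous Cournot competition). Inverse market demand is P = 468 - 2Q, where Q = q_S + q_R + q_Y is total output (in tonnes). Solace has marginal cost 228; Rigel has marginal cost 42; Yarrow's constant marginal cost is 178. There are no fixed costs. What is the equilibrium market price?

Solace's profit: π_S = (468 - 2Q)q_S - (228q_S). Setting ∂π_S/∂q_S = 0: 240 - 4q_S - 2(q_R + q_Y) = 0.
Rigel's first-order condition: 426 - 4q_R - 2(q_S + q_Y) = 0.
Yarrow's first-order condition: 290 - 4q_Y - 2(q_S + q_R) = 0.
Adding the 3 conditions: 956 − 4Q − 4Q = 0, i.e. Q = 239/2.
Back-substituting: q_S = (240 − 239)/2 = 1/2, q_R = (426 − 239)/2 = 187/2, q_Y = (290 − 239)/2 = 51/2.
Total output Q = 239/2, so price P = 468 - 2·(239/2) = 229.

229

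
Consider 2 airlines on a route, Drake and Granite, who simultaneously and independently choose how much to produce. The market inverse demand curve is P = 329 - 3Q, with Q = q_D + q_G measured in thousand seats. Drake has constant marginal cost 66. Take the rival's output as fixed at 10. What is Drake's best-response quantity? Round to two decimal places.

With the rival's output fixed at 10, Drake's profit is π_D = (329 - 3·10 - 3q_D)q_D - (66q_D) = (299 - 3q_D)q_D - (66q_D).
∂π_D/∂q_D = 233 - 6q_D = 0, so q_D = 233/6.

38.83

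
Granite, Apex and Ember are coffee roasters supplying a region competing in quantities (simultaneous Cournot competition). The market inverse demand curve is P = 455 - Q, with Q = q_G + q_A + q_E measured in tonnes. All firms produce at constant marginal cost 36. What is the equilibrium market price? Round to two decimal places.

A representative firm's profit is π_i = q_i(455 - Q) - 36q_i.
Setting ∂π_i/∂q_i = 0 with rivals' quantities fixed: 419 - 2q_i - Σ_{j≠i} q_j = 0.
With identical firms every q_j equals q_i, so Σ_{j≠i} q_j = 2q_i and 419 = 4q_i, giving q_i = 419/4.
Total output Q = 1257/4, so price P = 455 - 1257/4 = 563/4.

140.75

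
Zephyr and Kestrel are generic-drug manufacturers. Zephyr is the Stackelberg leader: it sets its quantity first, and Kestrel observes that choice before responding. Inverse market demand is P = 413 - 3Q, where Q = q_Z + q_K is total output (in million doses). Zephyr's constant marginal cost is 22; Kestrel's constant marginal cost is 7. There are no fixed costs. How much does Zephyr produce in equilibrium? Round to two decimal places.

62.67

Solve by backward induction. Given q_Z, the follower Kestrel maximises π_K = (413 - 3q_Z - 3q_K)q_K - 7q_K.
Follower FOC: 406 - 3q_Z - 6q_K = 0, so q_K(q_Z) = (406 - 3q_Z)/6.
The leader anticipates this reaction. Substituting into P = 413 - 3Q gives P = 210 - (3/2)q_Z, so π_Z = (210 - (3/2)q_Z)q_Z - 22q_Z.
Leader FOC: 188 - 3q_Z = 0, so q_Z = 188/3.
Then q_K = (406 - 3·(188/3))/6 = 109/3.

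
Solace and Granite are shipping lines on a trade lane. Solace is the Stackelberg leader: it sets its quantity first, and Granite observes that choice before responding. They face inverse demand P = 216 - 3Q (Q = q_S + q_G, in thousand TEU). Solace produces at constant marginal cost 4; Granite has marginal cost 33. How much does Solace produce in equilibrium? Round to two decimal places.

The follower Granite best-responds to any q_S: π_G = (216 - 3Q)q_G - 33q_G.
Follower FOC: 183 - 3q_S - 6q_G = 0, so q_G(q_S) = (183 - 3q_S)/6.
The leader anticipates this reaction. Substituting into P = 216 - 3Q gives P = 249/2 - (3/2)q_S, so π_S = (249/2 - (3/2)q_S)q_S - 4q_S.
Leader FOC: 241/2 - 3q_S = 0, so q_S = 241/6.
Then q_G = (183 - 3·(241/6))/6 = 125/12.

40.17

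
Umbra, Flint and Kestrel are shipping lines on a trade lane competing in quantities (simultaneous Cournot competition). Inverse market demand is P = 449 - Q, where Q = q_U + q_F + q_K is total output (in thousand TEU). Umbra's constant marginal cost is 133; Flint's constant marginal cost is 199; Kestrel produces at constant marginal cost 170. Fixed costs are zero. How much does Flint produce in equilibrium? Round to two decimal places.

Umbra's profit: π_U = (449 - Q)q_U - (133q_U). Setting ∂π_U/∂q_U = 0: 316 - 2q_U - (q_F + q_K) = 0.
Flint's profit: π_F = (449 - Q)q_F - (199q_F). Setting ∂π_F/∂q_F = 0: 250 - 2q_F - (q_U + q_K) = 0.
Kestrel's first-order condition: 279 - 2q_K - (q_U + q_F) = 0.
Adding the 3 first-order conditions: 845 − 4Q = 0, so Q = 845/4.
Back-substituting: q_U = (316 − 845/4) = 419/4, q_F = (250 − 845/4) = 155/4, q_K = (279 − 845/4) = 271/4.

38.75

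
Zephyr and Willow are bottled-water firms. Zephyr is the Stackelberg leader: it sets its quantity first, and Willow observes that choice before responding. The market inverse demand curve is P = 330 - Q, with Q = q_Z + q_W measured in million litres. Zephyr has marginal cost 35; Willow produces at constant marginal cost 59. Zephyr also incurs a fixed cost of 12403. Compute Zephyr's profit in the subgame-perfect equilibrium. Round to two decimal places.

317.13

The follower Willow best-responds to any q_Z: π_W = (330 - Q)q_W - 59q_W.
Follower FOC: 271 - q_Z - 2q_W = 0, so q_W(q_Z) = (271 - q_Z)/2.
Zephyr substitutes q_W(q_Z) into its own profit: π_Z = q_Z(330 - q_Z - (271 - q_Z)/2) - 35q_Z = (389/2 - (1/2)q_Z)q_Z - 35q_Z.
Leader FOC: 319/2 - q_Z = 0, so q_Z = 319/2.
Then q_W = (271 - 319/2)/2 = 223/4.
Price P = 330 - 861/4 = 459/4.
Zephyr's profit: (459/4 - 35)·(319/2) - 12403 = 317.1250.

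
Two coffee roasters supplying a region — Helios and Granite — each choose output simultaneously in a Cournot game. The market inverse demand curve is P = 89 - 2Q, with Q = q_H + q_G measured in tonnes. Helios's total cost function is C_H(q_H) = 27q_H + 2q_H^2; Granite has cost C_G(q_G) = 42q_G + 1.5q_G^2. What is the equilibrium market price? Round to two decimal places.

Helios's profit: π_H = (89 - 2Q)q_H - (27q_H + 2q_H²). Setting ∂π_H/∂q_H = 0: 62 - 8q_H - 2(q_G) = 0.
Granite's profit: π_G = (89 - 2Q)q_G - (42q_G + (3/2)q_G²). Setting ∂π_G/∂q_G = 0: 47 - 7q_G - 2(q_H) = 0.
So q_H = (62 - 2q_G)/8 and q_G = (47 - 2q_H)/7.
Solving the pair: q_H = 85/13, q_G = 63/13.
Total output Q = 148/13, so price P = 89 - 2·(148/13) = 861/13.

66.23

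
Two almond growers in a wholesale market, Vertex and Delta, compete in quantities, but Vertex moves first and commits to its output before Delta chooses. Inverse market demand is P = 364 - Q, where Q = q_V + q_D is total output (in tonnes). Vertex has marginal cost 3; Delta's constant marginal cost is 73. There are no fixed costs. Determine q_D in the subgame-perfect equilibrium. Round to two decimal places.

37.75

The follower Delta best-responds to any q_V: π_D = (364 - Q)q_D - 73q_D.
Setting the follower's marginal profit to zero, 291 - q_V - 2q_D = 0, i.e. q_D = (291 - q_V)/2.
The leader anticipates this reaction. Substituting into P = 364 - Q gives P = 437/2 - (1/2)q_V, so π_V = (437/2 - (1/2)q_V)q_V - 3q_V.
Leader FOC: 431/2 - q_V = 0, so q_V = 431/2.
Then q_D = (291 - 431/2)/2 = 151/4.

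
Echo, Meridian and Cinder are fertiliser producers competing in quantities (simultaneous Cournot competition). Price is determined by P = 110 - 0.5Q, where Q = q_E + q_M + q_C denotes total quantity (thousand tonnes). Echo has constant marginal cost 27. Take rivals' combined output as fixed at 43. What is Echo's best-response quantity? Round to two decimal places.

With rivals' combined output fixed at 43, Echo's profit is π_E = (110 - (1/2)·43 - (1/2)q_E)q_E - (27q_E) = (177/2 - (1/2)q_E)q_E - (27q_E).
∂π_E/∂q_E = 123/2 - q_E = 0, so q_E = 123/2.

61.50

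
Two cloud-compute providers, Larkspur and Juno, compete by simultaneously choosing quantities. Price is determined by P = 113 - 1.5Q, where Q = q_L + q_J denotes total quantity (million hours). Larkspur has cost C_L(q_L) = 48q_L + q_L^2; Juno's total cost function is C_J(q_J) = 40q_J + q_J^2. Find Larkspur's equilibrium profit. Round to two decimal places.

Larkspur's profit: π_L = (113 - 1.5Q)q_L - (48q_L + q_L²). Setting ∂π_L/∂q_L = 0: 65 - 5q_L - (3/2)(q_J) = 0.
Juno's profit: π_J = (113 - 1.5Q)q_J - (40q_J + q_J²). Setting ∂π_J/∂q_J = 0: 73 - 5q_J - (3/2)(q_L) = 0.
So q_L = (65 - (3/2)q_J)/5 and q_J = (73 - (3/2)q_L)/5.
Substituting one into the other gives q_L = 862/91 and q_J = 1070/91.
Price P = 113 - (3/2)·(276/13) = 1055/13.
Larkspur's profit: (1055/13)·(862/91) - 48·(862/91) - (862/91)² = 224.3219.

224.32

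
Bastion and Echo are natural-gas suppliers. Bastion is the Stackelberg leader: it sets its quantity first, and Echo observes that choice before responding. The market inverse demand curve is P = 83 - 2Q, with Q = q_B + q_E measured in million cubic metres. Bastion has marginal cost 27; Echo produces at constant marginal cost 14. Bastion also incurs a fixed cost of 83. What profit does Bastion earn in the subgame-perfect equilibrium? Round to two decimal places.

The follower Echo best-responds to any q_B: π_E = (83 - 2Q)q_E - 14q_E.
Follower FOC: 69 - 2q_B - 4q_E = 0, so q_E(q_B) = (69 - 2q_B)/4.
Bastion substitutes q_E(q_B) into its own profit: π_B = q_B(83 - 2q_B - (69 - 2q_B)/2) - 27q_B = (97/2 - q_B)q_B - 27q_B.
Maximising: ∂π_B/∂q_B = 43/2 - 2q_B = 0, giving q_B = 43/4.
Then q_E = (69 - 2·(43/4))/4 = 95/8.
Price P = 83 - 2·(181/8) = 151/4.
Bastion's profit: (151/4 - 27)·(43/4) - 83 = 521/16.

32.56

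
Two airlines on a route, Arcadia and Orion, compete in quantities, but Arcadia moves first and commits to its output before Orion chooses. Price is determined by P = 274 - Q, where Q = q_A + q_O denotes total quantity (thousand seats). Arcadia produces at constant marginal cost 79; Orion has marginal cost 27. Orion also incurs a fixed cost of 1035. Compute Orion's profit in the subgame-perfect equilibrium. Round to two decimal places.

Solve by backward induction. Given q_A, the follower Orion maximises π_O = (274 - q_A - q_O)q_O - 27q_O.
Setting the follower's marginal profit to zero, 247 - q_A - 2q_O = 0, i.e. q_O = (247 - q_A)/2.
The leader anticipates this reaction. Substituting into P = 274 - Q gives P = 301/2 - (1/2)q_A, so π_A = (301/2 - (1/2)q_A)q_A - 79q_A.
Maximising: ∂π_A/∂q_A = 143/2 - q_A = 0, giving q_A = 143/2.
Then q_O = (247 - 143/2)/2 = 351/4.
Price P = 274 - 637/4 = 459/4.
Orion's profit: (459/4 - 27)·(351/4) - 1035 = 6665.0625.

6665.06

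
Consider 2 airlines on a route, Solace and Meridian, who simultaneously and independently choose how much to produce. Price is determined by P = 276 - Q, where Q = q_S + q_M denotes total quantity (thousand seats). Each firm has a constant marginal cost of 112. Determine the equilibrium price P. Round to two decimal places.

A representative firm's profit is π_i = q_i(276 - Q) - 112q_i.
First-order condition (treating rivals' output as given): 164 - 2q_i - q_j = 0.
By symmetry each firm produces the same amount; substituting q_j = q_i yields q_i = 164/3.
Total output Q = 328/3, so price P = 276 - 328/3 = 500/3.

166.67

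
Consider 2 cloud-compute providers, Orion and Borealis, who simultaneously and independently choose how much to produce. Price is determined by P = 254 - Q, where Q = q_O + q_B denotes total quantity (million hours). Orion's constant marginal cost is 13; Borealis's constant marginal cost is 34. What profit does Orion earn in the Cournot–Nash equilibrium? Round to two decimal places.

Orion's profit: π_O = (254 - Q)q_O - (13q_O). Setting ∂π_O/∂q_O = 0: 241 - 2q_O - (q_B) = 0.
Borealis's profit: π_B = (254 - Q)q_B - (34q_B). Setting ∂π_B/∂q_B = 0: 220 - 2q_B - (q_O) = 0.
Rearranging gives the reaction functions q_O = (241 - q_B)/2 and q_B = (220 - q_O)/2.
Solving the pair: q_O = 262/3, q_B = 199/3.
Price P = 254 - 461/3 = 301/3.
Orion's profit: (301/3 - 13)·(262/3) = 7627.1111.

7627.11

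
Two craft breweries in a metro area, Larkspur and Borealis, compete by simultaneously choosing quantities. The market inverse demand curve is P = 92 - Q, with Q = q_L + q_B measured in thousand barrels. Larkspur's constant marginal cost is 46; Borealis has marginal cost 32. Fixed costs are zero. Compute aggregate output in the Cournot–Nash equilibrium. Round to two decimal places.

35.33

Larkspur's profit: π_L = (92 - Q)q_L - (46q_L). Setting ∂π_L/∂q_L = 0: 46 - 2q_L - (q_B) = 0.
Borealis's first-order condition: 60 - 2q_B - (q_L) = 0.
Rearranging gives the reaction functions q_L = (46 - q_B)/2 and q_B = (60 - q_L)/2.
Substituting one into the other gives q_L = 32/3 and q_B = 74/3.
Total output Q = 32/3 + 74/3 = 106/3.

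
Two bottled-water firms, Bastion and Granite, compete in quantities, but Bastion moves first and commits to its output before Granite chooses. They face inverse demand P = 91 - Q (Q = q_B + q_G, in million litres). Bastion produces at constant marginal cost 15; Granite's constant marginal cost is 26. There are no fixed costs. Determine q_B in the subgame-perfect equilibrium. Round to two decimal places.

Solve by backward induction. Given q_B, the follower Granite maximises π_G = (91 - q_B - q_G)q_G - 26q_G.
∂π_G/∂q_G = 65 - q_B - 2q_G = 0 gives the reaction function q_G = (65 - q_B)/2.
Bastion substitutes q_G(q_B) into its own profit: π_B = q_B(91 - q_B - (65 - q_B)/2) - 15q_B = (117/2 - (1/2)q_B)q_B - 15q_B.
Maximising: ∂π_B/∂q_B = 87/2 - q_B = 0, giving q_B = 87/2.
Then q_G = (65 - 87/2)/2 = 43/4.

43.50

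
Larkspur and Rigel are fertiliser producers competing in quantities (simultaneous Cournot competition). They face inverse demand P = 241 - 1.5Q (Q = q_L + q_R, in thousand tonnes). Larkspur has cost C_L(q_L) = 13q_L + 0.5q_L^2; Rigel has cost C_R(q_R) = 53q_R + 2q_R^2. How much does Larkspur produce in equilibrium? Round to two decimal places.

51.03

Larkspur's profit: π_L = (241 - 1.5Q)q_L - (13q_L + (1/2)q_L²). Setting ∂π_L/∂q_L = 0: 228 - 4q_L - (3/2)(q_R) = 0.
Rigel's profit: π_R = (241 - 1.5Q)q_R - (53q_R + 2q_R²). Setting ∂π_R/∂q_R = 0: 188 - 7q_R - (3/2)(q_L) = 0.
Best responses: q_L = (228 - (3/2)q_R)/4, q_R = (188 - (3/2)q_L)/7.
Solving the pair: q_L = 51.0291, q_R = 1640/103.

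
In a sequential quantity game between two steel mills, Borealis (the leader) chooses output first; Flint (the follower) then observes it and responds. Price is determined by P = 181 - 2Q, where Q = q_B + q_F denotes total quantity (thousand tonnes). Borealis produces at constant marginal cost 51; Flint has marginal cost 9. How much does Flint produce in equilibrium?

Solve by backward induction. Given q_B, the follower Flint maximises π_F = (181 - 2q_B - 2q_F)q_F - 9q_F.
Follower FOC: 172 - 2q_B - 4q_F = 0, so q_F(q_B) = (172 - 2q_B)/4.
Borealis substitutes q_F(q_B) into its own profit: π_B = q_B(181 - 2q_B - (172 - 2q_B)/2) - 51q_B = (95 - q_B)q_B - 51q_B.
The leader's first-order condition 44 - 2q_B = 0 yields q_B = 22.
Then q_F = (172 - 2·22)/4 = 32.

32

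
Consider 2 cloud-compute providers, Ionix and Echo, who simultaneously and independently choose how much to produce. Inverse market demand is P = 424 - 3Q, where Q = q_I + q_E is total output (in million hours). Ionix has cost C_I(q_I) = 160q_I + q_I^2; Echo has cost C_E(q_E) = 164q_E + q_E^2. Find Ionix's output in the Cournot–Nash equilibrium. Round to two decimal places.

24.22

Ionix's profit: π_I = (424 - 3Q)q_I - (160q_I + q_I²). Setting ∂π_I/∂q_I = 0: 264 - 8q_I - 3(q_E) = 0.
Echo's profit: π_E = (424 - 3Q)q_E - (164q_E + q_E²). Setting ∂π_E/∂q_E = 0: 260 - 8q_E - 3(q_I) = 0.
So q_I = (264 - 3q_E)/8 and q_E = (260 - 3q_I)/8.
Solving the pair: q_I = 1332/55, q_E = 1288/55.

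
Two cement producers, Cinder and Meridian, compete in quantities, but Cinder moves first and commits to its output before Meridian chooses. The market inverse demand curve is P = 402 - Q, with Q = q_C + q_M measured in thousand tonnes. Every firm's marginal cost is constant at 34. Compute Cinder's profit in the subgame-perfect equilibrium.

Solve by backward induction. Given q_C, the follower Meridian maximises π_M = (402 - q_C - q_M)q_M - 34q_M.
Follower FOC: 368 - q_C - 2q_M = 0, so q_M(q_C) = (368 - q_C)/2.
Cinder substitutes q_M(q_C) into its own profit: π_C = q_C(402 - q_C - (368 - q_C)/2) - 34q_C = (218 - (1/2)q_C)q_C - 34q_C.
Maximising: ∂π_C/∂q_C = 184 - q_C = 0, giving q_C = 184.
Then q_M = (368 - 184)/2 = 92.
Price P = 402 - 276 = 126.
Cinder's profit: (126 - 34)·184 = 16928.

16928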